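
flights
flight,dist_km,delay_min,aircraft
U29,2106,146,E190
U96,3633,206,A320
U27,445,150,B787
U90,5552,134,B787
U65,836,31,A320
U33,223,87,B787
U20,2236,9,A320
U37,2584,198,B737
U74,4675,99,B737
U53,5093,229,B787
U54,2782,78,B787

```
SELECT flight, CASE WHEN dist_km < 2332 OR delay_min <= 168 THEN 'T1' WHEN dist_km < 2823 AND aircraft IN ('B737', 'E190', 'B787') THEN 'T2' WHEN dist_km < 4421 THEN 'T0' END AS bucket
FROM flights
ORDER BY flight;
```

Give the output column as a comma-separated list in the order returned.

flight=U20: dist_km < 2332 OR delay_min <= 168 → T1
flight=U27: dist_km < 2332 OR delay_min <= 168 → T1
flight=U29: dist_km < 2332 OR delay_min <= 168 → T1
flight=U33: dist_km < 2332 OR delay_min <= 168 → T1
flight=U37: dist_km < 2823 AND aircraft IN ('B737', 'E190', 'B787') → T2
flight=U53: (no match → NULL) → NULL
flight=U54: dist_km < 2332 OR delay_min <= 168 → T1
flight=U65: dist_km < 2332 OR delay_min <= 168 → T1
flight=U74: dist_km < 2332 OR delay_min <= 168 → T1
flight=U90: dist_km < 2332 OR delay_min <= 168 → T1
flight=U96: dist_km < 4421 → T0

T1, T1, T1, T1, T2, NULL, T1, T1, T1, T1, T0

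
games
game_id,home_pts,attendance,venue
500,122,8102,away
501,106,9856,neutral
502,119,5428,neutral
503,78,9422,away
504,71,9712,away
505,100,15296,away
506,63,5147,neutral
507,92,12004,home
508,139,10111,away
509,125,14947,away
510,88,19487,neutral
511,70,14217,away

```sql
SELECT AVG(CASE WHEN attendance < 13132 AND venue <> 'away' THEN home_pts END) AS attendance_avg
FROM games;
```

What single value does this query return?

game_id=500: ✗
game_id=501: ✓ → 106
game_id=502: ✓ → 119
game_id=503: ✗
game_id=504: ✗
game_id=505: ✗
game_id=506: ✓ → 63
game_id=507: ✓ → 92
game_id=508: ✗
game_id=509: ✗
game_id=510: ✗
game_id=511: ✗
attendance_avg = (106 + 119 + 63 + 92) / 4 = 95

95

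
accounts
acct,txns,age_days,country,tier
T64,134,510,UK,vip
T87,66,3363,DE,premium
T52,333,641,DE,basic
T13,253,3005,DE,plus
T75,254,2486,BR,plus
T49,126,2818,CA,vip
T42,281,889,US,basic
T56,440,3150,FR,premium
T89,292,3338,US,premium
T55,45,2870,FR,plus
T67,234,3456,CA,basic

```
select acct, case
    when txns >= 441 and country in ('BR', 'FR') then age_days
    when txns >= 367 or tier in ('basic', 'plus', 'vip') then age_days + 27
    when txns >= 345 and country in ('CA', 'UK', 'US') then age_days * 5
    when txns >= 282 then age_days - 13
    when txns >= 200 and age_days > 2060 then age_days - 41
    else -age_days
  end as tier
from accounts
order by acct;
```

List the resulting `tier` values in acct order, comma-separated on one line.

acct=T13: txns >= 367 or tier in ('basic', 'plus', 'vip') → 3032
acct=T42: txns >= 367 or tier in ('basic', 'plus', 'vip') → 916
acct=T49: txns >= 367 or tier in ('basic', 'plus', 'vip') → 2845
acct=T52: txns >= 367 or tier in ('basic', 'plus', 'vip') → 668
acct=T55: txns >= 367 or tier in ('basic', 'plus', 'vip') → 2897
acct=T56: txns >= 367 or tier in ('basic', 'plus', 'vip') → 3177
acct=T64: txns >= 367 or tier in ('basic', 'plus', 'vip') → 537
acct=T67: txns >= 367 or tier in ('basic', 'plus', 'vip') → 3483
acct=T75: txns >= 367 or tier in ('basic', 'plus', 'vip') → 2513
acct=T87: ELSE → -3363
acct=T89: txns >= 282 → 3325

3032, 916, 2845, 668, 2897, 3177, 537, 3483, 2513, -3363, 3325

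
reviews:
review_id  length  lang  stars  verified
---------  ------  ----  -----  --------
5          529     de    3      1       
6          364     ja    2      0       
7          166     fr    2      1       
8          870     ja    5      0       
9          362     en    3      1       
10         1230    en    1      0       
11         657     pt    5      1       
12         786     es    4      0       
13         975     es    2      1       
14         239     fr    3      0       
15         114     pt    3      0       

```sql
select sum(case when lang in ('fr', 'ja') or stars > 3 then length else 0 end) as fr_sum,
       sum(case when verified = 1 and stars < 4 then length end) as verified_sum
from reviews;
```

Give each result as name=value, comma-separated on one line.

fr_sum=3082, verified_sum=2032

[fr_sum: lang in ('fr', 'ja') or stars > 3]
review_id=5: ✗
review_id=6: ✓ → 364
review_id=7: ✓ → 166
review_id=8: ✓ → 870
review_id=9: ✗
review_id=10: ✗
review_id=11: ✓ → 657
review_id=12: ✓ → 786
review_id=13: ✗
review_id=14: ✓ → 239
review_id=15: ✗
fr_sum = 364 + 166 + 870 + 657 + 786 + 239 = 3082
—
[verified_sum: verified = 1 and stars < 4]
review_id=5: ✓ → 529
review_id=6: ✗
review_id=7: ✓ → 166
review_id=8: ✗
review_id=9: ✓ → 362
review_id=10: ✗
review_id=11: ✗
review_id=12: ✗
review_id=13: ✓ → 975
review_id=14: ✗
review_id=15: ✗
verified_sum = 529 + 166 + 362 + 975 = 2032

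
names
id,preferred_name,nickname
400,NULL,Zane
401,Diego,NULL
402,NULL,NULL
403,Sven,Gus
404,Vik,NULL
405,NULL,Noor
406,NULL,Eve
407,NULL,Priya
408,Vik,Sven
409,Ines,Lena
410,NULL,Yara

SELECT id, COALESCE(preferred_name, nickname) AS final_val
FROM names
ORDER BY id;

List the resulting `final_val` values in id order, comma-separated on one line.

Zane, Diego, NULL, Sven, Vik, Noor, Eve, Priya, Vik, Ines, Yara

id=400: preferred_name=NULL, nickname=Zane → Zane
id=401: preferred_name=Diego → Diego
id=402: preferred_name=NULL, nickname=NULL (all NULL) → NULL
id=403: preferred_name=Sven → Sven
id=404: preferred_name=Vik → Vik
id=405: preferred_name=NULL, nickname=Noor → Noor
id=406: preferred_name=NULL, nickname=Eve → Eve
id=407: preferred_name=NULL, nickname=Priya → Priya
id=408: preferred_name=Vik → Vik
id=409: preferred_name=Ines → Ines
id=410: preferred_name=NULL, nickname=Yara → Yara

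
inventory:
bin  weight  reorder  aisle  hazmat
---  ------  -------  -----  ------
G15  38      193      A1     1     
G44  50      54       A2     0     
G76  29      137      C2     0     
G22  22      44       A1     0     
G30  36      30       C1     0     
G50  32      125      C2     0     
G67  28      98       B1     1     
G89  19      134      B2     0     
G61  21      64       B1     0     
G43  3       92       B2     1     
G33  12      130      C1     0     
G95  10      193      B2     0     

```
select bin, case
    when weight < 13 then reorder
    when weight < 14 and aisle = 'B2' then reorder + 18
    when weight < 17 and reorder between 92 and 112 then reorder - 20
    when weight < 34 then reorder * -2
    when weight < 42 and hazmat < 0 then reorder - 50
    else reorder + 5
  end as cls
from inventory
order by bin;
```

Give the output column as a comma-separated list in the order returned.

bin=G15: ELSE → 198
bin=G22: weight < 34 → -88
bin=G30: ELSE → 35
bin=G33: weight < 13 → 130
bin=G43: weight < 13 → 92
bin=G44: ELSE → 59
bin=G50: weight < 34 → -250
bin=G61: weight < 34 → -128
bin=G67: weight < 34 → -196
bin=G76: weight < 34 → -274
bin=G89: weight < 34 → -268
bin=G95: weight < 13 → 193

198, -88, 35, 130, 92, 59, -250, -128, -196, -274, -268, 193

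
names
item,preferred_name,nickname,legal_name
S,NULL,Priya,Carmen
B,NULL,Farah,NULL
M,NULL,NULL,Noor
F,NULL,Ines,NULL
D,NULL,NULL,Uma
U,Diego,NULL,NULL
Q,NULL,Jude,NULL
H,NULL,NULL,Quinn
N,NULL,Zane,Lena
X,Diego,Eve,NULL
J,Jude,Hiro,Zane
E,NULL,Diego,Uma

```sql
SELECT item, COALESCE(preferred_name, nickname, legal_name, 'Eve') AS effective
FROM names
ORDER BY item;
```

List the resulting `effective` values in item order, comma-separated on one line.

Farah, Uma, Diego, Ines, Quinn, Jude, Noor, Zane, Jude, Priya, Diego, Diego

item=B: preferred_name=NULL, nickname=Farah → Farah
item=D: preferred_name=NULL, nickname=NULL, legal_name=Uma → Uma
item=E: preferred_name=NULL, nickname=Diego → Diego
item=F: preferred_name=NULL, nickname=Ines → Ines
item=H: preferred_name=NULL, nickname=NULL, legal_name=Quinn → Quinn
item=J: preferred_name=Jude → Jude
item=M: preferred_name=NULL, nickname=NULL, legal_name=Noor → Noor
item=N: preferred_name=NULL, nickname=Zane → Zane
item=Q: preferred_name=NULL, nickname=Jude → Jude
item=S: preferred_name=NULL, nickname=Priya → Priya
item=U: preferred_name=Diego → Diego
item=X: preferred_name=Diego → Diego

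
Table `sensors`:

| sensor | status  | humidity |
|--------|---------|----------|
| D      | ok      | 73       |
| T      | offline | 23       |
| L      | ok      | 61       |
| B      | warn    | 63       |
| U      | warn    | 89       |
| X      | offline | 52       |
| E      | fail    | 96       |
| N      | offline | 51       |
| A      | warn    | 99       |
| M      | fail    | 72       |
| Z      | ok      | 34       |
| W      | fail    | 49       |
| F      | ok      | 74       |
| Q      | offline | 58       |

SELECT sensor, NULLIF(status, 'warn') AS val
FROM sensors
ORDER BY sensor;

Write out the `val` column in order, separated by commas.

sensor=A: status=warn vs warn: equal → NULL
sensor=B: status=warn vs warn: equal → NULL
sensor=D: status=ok vs warn: differ → ok
sensor=E: status=fail vs warn: differ → fail
sensor=F: status=ok vs warn: differ → ok
sensor=L: status=ok vs warn: differ → ok
sensor=M: status=fail vs warn: differ → fail
sensor=N: status=offline vs warn: differ → offline
sensor=Q: status=offline vs warn: differ → offline
sensor=T: status=offline vs warn: differ → offline
sensor=U: status=warn vs warn: equal → NULL
sensor=W: status=fail vs warn: differ → fail
sensor=X: status=offline vs warn: differ → offline
sensor=Z: status=ok vs warn: differ → ok

NULL, NULL, ok, fail, ok, ok, fail, offline, offline, offline, NULL, fail, offline, ok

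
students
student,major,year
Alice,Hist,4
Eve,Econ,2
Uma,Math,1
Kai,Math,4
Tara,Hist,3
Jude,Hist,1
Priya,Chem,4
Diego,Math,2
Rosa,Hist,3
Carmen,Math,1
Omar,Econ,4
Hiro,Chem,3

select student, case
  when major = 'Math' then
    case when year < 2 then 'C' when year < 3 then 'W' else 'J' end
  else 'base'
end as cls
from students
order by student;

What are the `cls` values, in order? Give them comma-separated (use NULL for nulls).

student=Alice: major='Hist' → outer ELSE → base
student=Carmen: major='Math' → inner[year < 2] → C
student=Diego: major='Math' → inner[year < 3] → W
student=Eve: major='Econ' → outer ELSE → base
student=Hiro: major='Chem' → outer ELSE → base
student=Jude: major='Hist' → outer ELSE → base
student=Kai: major='Math' → inner[ELSE] → J
student=Omar: major='Econ' → outer ELSE → base
student=Priya: major='Chem' → outer ELSE → base
student=Rosa: major='Hist' → outer ELSE → base
student=Tara: major='Hist' → outer ELSE → base
student=Uma: major='Math' → inner[year < 2] → C

base, C, W, base, base, base, J, base, base, base, base, C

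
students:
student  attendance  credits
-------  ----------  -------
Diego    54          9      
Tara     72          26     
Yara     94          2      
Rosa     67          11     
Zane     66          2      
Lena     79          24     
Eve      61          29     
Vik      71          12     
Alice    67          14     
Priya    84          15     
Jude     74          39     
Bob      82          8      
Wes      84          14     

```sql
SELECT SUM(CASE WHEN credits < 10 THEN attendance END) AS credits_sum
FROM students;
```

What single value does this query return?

296

student=Diego: ✓ → 54
student=Tara: ✗
student=Yara: ✓ → 94
student=Rosa: ✗
student=Zane: ✓ → 66
student=Lena: ✗
student=Eve: ✗
student=Vik: ✗
student=Alice: ✗
student=Priya: ✗
student=Jude: ✗
student=Bob: ✓ → 82
student=Wes: ✗
credits_sum = 54 + 94 + 66 + 82 = 296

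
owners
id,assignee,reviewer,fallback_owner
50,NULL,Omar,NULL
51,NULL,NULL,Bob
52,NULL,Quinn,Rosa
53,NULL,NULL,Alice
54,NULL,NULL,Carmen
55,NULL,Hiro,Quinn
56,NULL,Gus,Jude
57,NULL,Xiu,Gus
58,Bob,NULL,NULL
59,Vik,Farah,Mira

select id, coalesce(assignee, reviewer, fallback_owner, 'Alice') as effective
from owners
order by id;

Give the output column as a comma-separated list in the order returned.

Omar, Bob, Quinn, Alice, Carmen, Hiro, Gus, Xiu, Bob, Vik

id=50: assignee=NULL, reviewer=Omar → Omar
id=51: assignee=NULL, reviewer=NULL, fallback_owner=Bob → Bob
id=52: assignee=NULL, reviewer=Quinn → Quinn
id=53: assignee=NULL, reviewer=NULL, fallback_owner=Alice → Alice
id=54: assignee=NULL, reviewer=NULL, fallback_owner=Carmen → Carmen
id=55: assignee=NULL, reviewer=Hiro → Hiro
id=56: assignee=NULL, reviewer=Gus → Gus
id=57: assignee=NULL, reviewer=Xiu → Xiu
id=58: assignee=Bob → Bob
id=59: assignee=Vik → Vik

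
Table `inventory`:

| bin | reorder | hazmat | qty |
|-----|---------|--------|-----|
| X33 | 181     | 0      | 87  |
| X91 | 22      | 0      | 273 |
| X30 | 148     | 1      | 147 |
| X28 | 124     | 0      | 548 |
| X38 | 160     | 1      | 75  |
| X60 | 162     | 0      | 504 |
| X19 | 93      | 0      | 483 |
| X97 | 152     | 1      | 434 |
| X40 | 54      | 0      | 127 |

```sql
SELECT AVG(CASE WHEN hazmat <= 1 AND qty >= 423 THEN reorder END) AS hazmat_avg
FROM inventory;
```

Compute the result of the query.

bin=X33: ✗
bin=X91: ✗
bin=X30: ✗
bin=X28: ✓ → 124
bin=X38: ✗
bin=X60: ✓ → 162
bin=X19: ✓ → 93
bin=X97: ✓ → 152
bin=X40: ✗
hazmat_avg = (124 + 162 + 93 + 152) / 4 = 132.75

132.75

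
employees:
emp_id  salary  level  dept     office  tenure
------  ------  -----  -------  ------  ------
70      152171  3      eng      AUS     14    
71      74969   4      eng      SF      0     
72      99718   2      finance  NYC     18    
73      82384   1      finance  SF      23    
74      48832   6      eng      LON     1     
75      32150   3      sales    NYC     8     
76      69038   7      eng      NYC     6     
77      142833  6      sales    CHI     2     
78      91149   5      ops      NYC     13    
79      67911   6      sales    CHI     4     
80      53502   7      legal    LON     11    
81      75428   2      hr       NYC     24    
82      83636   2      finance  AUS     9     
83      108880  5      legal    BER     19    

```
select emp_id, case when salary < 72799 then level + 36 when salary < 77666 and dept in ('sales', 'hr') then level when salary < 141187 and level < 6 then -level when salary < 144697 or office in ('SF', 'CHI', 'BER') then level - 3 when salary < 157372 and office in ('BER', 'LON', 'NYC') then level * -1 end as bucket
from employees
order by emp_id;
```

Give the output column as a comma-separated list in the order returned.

NULL, -4, -2, -1, 42, 39, 43, 3, -5, 42, 43, 2, -2, -5

emp_id=70: (no match → NULL) → NULL
emp_id=71: salary < 141187 and level < 6 → -4
emp_id=72: salary < 141187 and level < 6 → -2
emp_id=73: salary < 141187 and level < 6 → -1
emp_id=74: salary < 72799 → 42
emp_id=75: salary < 72799 → 39
emp_id=76: salary < 72799 → 43
emp_id=77: salary < 144697 or office in ('SF', 'CHI', 'BER') → 3
emp_id=78: salary < 141187 and level < 6 → -5
emp_id=79: salary < 72799 → 42
emp_id=80: salary < 72799 → 43
emp_id=81: salary < 77666 and dept in ('sales', 'hr') → 2
emp_id=82: salary < 141187 and level < 6 → -2
emp_id=83: salary < 141187 and level < 6 → -5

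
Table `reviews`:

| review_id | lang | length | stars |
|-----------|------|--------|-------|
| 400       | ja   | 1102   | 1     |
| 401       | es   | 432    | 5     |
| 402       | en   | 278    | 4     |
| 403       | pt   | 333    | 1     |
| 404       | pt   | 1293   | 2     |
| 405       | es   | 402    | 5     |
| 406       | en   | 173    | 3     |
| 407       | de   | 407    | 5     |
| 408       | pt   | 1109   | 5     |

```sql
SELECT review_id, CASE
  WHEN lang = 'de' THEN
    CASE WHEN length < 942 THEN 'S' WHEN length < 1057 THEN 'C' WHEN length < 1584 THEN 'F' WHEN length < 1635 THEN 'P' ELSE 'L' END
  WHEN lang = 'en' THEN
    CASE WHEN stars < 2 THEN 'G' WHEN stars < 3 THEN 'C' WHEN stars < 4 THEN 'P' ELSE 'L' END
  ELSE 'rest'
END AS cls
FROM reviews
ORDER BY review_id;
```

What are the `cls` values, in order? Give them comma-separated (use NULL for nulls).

review_id=400: lang='ja' → outer ELSE → rest
review_id=401: lang='es' → outer ELSE → rest
review_id=402: lang='en' → inner[ELSE] → L
review_id=403: lang='pt' → outer ELSE → rest
review_id=404: lang='pt' → outer ELSE → rest
review_id=405: lang='es' → outer ELSE → rest
review_id=406: lang='en' → inner[stars < 4] → P
review_id=407: lang='de' → inner[length < 942] → S
review_id=408: lang='pt' → outer ELSE → rest

rest, rest, L, rest, rest, rest, P, S, rest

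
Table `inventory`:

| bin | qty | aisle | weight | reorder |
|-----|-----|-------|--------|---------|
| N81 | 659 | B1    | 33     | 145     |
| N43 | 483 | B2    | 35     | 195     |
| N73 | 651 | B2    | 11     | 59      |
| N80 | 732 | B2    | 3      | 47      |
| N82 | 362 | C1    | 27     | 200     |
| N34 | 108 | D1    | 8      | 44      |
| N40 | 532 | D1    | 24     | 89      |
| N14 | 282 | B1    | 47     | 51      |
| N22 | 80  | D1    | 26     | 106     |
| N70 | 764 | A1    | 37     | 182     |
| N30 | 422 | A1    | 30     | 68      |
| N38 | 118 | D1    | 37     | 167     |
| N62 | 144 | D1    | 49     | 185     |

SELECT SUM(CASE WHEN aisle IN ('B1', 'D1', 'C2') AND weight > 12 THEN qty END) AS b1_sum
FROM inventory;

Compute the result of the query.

1815

bin=N81: ✓ → 659
bin=N43: ✗
bin=N73: ✗
bin=N80: ✗
bin=N82: ✗
bin=N34: ✗
bin=N40: ✓ → 532
bin=N14: ✓ → 282
bin=N22: ✓ → 80
bin=N70: ✗
bin=N30: ✗
bin=N38: ✓ → 118
bin=N62: ✓ → 144
b1_sum = 659 + 532 + 282 + 80 + 118 + 144 = 1815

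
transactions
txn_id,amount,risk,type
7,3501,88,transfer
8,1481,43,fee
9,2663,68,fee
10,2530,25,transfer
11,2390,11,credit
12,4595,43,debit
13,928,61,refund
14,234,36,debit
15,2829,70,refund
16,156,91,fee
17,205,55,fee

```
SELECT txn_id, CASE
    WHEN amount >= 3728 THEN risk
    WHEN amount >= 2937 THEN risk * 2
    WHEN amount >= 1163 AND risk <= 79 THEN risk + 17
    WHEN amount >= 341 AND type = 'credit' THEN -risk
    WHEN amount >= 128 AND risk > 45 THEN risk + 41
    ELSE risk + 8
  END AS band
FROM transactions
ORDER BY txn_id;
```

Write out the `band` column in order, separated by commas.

txn_id=7: amount >= 2937 → 176
txn_id=8: amount >= 1163 AND risk <= 79 → 60
txn_id=9: amount >= 1163 AND risk <= 79 → 85
txn_id=10: amount >= 1163 AND risk <= 79 → 42
txn_id=11: amount >= 1163 AND risk <= 79 → 28
txn_id=12: amount >= 3728 → 43
txn_id=13: amount >= 128 AND risk > 45 → 102
txn_id=14: ELSE → 44
txn_id=15: amount >= 1163 AND risk <= 79 → 87
txn_id=16: amount >= 128 AND risk > 45 → 132
txn_id=17: amount >= 128 AND risk > 45 → 96

176, 60, 85, 42, 28, 43, 102, 44, 87, 132, 96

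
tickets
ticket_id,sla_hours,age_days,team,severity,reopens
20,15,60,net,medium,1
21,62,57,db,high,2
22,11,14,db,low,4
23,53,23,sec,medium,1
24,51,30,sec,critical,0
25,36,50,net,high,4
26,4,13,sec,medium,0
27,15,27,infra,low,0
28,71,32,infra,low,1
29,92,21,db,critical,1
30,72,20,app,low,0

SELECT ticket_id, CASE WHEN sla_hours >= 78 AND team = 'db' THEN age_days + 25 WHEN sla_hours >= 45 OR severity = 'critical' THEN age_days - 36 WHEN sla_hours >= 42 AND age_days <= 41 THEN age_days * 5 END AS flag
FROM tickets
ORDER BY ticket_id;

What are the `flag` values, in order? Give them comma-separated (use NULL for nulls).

NULL, 21, NULL, -13, -6, NULL, NULL, NULL, -4, 46, -16

ticket_id=20: (no match → NULL) → NULL
ticket_id=21: sla_hours >= 45 OR severity = 'critical' → 21
ticket_id=22: (no match → NULL) → NULL
ticket_id=23: sla_hours >= 45 OR severity = 'critical' → -13
ticket_id=24: sla_hours >= 45 OR severity = 'critical' → -6
ticket_id=25: (no match → NULL) → NULL
ticket_id=26: (no match → NULL) → NULL
ticket_id=27: (no match → NULL) → NULL
ticket_id=28: sla_hours >= 45 OR severity = 'critical' → -4
ticket_id=29: sla_hours >= 78 AND team = 'db' → 46
ticket_id=30: sla_hours >= 45 OR severity = 'critical' → -16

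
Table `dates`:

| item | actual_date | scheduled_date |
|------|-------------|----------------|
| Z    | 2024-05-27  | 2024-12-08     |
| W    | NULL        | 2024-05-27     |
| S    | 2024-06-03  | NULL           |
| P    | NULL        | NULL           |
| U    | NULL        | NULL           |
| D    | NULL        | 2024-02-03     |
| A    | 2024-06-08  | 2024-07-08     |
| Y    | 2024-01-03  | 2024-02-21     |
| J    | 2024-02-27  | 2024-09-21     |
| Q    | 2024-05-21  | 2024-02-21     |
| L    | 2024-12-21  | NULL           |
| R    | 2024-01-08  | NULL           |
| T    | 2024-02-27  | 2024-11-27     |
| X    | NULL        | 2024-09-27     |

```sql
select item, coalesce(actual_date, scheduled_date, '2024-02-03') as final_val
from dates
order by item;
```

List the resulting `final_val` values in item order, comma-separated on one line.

2024-06-08, 2024-02-03, 2024-02-27, 2024-12-21, 2024-02-03, 2024-05-21, 2024-01-08, 2024-06-03, 2024-02-27, 2024-02-03, 2024-05-27, 2024-09-27, 2024-01-03, 2024-05-27

item=A: actual_date=2024-06-08 → 2024-06-08
item=D: actual_date=NULL, scheduled_date=2024-02-03 → 2024-02-03
item=J: actual_date=2024-02-27 → 2024-02-27
item=L: actual_date=2024-12-21 → 2024-12-21
item=P: actual_date=NULL, scheduled_date=NULL, → literal 2024-02-03 → 2024-02-03
item=Q: actual_date=2024-05-21 → 2024-05-21
item=R: actual_date=2024-01-08 → 2024-01-08
item=S: actual_date=2024-06-03 → 2024-06-03
item=T: actual_date=2024-02-27 → 2024-02-27
item=U: actual_date=NULL, scheduled_date=NULL, → literal 2024-02-03 → 2024-02-03
item=W: actual_date=NULL, scheduled_date=2024-05-27 → 2024-05-27
item=X: actual_date=NULL, scheduled_date=2024-09-27 → 2024-09-27
item=Y: actual_date=2024-01-03 → 2024-01-03
item=Z: actual_date=2024-05-27 → 2024-05-27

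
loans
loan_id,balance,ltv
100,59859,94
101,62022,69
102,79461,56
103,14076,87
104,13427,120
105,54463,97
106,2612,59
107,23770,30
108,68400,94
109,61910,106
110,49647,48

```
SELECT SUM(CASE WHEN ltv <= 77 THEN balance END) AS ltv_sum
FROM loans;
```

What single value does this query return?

loan_id=100: ✗
loan_id=101: ✓ → 62022
loan_id=102: ✓ → 79461
loan_id=103: ✗
loan_id=104: ✗
loan_id=105: ✗
loan_id=106: ✓ → 2612
loan_id=107: ✓ → 23770
loan_id=108: ✗
loan_id=109: ✗
loan_id=110: ✓ → 49647
ltv_sum = 62022 + 79461 + 2612 + 23770 + 49647 = 217512

217512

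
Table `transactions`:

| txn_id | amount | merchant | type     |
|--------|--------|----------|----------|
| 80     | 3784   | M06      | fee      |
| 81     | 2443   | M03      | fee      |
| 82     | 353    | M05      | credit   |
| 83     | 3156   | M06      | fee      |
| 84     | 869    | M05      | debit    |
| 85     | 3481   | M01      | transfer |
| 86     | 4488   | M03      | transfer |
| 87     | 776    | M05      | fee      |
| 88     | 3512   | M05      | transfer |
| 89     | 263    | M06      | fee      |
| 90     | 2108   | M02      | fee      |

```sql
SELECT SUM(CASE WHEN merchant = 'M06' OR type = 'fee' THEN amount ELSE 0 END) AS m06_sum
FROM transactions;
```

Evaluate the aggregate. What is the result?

12530

txn_id=80: ✓ → 3784
txn_id=81: ✓ → 2443
txn_id=82: ✗
txn_id=83: ✓ → 3156
txn_id=84: ✗
txn_id=85: ✗
txn_id=86: ✗
txn_id=87: ✓ → 776
txn_id=88: ✗
txn_id=89: ✓ → 263
txn_id=90: ✓ → 2108
m06_sum = 3784 + 2443 + 3156 + 776 + 263 + 2108 = 12530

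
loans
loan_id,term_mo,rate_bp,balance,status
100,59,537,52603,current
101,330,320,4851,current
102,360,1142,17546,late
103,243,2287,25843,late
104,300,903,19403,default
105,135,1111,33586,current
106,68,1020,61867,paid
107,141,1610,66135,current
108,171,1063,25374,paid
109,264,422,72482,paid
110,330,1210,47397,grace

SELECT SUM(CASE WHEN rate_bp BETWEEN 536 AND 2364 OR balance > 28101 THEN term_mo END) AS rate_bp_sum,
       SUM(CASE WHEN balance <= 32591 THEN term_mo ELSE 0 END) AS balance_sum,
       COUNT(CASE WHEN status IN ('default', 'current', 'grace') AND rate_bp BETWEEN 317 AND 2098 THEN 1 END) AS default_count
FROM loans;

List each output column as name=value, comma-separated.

[rate_bp_sum: rate_bp BETWEEN 536 AND 2364 OR balance > 28101]
loan_id=100: ✓ → 59
loan_id=101: ✗
loan_id=102: ✓ → 360
loan_id=103: ✓ → 243
loan_id=104: ✓ → 300
loan_id=105: ✓ → 135
loan_id=106: ✓ → 68
loan_id=107: ✓ → 141
loan_id=108: ✓ → 171
loan_id=109: ✓ → 264
loan_id=110: ✓ → 330
rate_bp_sum = 59 + 360 + 243 + 300 + 135 + 68 + 141 + 171 + 264 + 330 = 2071
—
[balance_sum: balance <= 32591]
loan_id=100: ✗
loan_id=101: ✓ → 330
loan_id=102: ✓ → 360
loan_id=103: ✓ → 243
loan_id=104: ✓ → 300
loan_id=105: ✗
loan_id=106: ✗
loan_id=107: ✗
loan_id=108: ✓ → 171
loan_id=109: ✗
loan_id=110: ✗
balance_sum = 330 + 360 + 243 + 300 + 171 = 1404
—
[default_count: status IN ('default', 'current', 'grace') AND rate_bp BETWEEN 317 AND 2098]
loan_id=100: ✓ → 1
loan_id=101: ✓ → 1
loan_id=102: ✗
loan_id=103: ✗
loan_id=104: ✓ → 1
loan_id=105: ✓ → 1
loan_id=106: ✗
loan_id=107: ✓ → 1
loan_id=108: ✗
loan_id=109: ✗
loan_id=110: ✓ → 1
default_count = COUNT(1, 1, 1, 1, 1, 1) = 6

rate_bp_sum=2071, balance_sum=1404, default_count=6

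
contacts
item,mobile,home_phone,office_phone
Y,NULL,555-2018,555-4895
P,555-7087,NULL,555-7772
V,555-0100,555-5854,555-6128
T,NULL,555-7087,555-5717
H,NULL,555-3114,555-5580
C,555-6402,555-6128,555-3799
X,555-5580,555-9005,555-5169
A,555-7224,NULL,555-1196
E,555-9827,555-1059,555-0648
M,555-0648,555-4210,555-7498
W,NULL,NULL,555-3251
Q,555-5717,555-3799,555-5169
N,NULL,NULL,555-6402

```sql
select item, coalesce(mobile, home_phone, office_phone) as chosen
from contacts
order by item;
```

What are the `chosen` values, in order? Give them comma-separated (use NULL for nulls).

item=A: mobile=555-7224 → 555-7224
item=C: mobile=555-6402 → 555-6402
item=E: mobile=555-9827 → 555-9827
item=H: mobile=NULL, home_phone=555-3114 → 555-3114
item=M: mobile=555-0648 → 555-0648
item=N: mobile=NULL, home_phone=NULL, office_phone=555-6402 → 555-6402
item=P: mobile=555-7087 → 555-7087
item=Q: mobile=555-5717 → 555-5717
item=T: mobile=NULL, home_phone=555-7087 → 555-7087
item=V: mobile=555-0100 → 555-0100
item=W: mobile=NULL, home_phone=NULL, office_phone=555-3251 → 555-3251
item=X: mobile=555-5580 → 555-5580
item=Y: mobile=NULL, home_phone=555-2018 → 555-2018

555-7224, 555-6402, 555-9827, 555-3114, 555-0648, 555-6402, 555-7087, 555-5717, 555-7087, 555-0100, 555-3251, 555-5580, 555-2018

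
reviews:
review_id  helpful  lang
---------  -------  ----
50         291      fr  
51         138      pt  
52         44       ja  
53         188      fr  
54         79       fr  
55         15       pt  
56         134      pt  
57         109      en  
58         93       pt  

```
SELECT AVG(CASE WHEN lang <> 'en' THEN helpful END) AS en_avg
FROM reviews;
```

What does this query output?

122.75

review_id=50: ✓ → 291
review_id=51: ✓ → 138
review_id=52: ✓ → 44
review_id=53: ✓ → 188
review_id=54: ✓ → 79
review_id=55: ✓ → 15
review_id=56: ✓ → 134
review_id=57: ✗
review_id=58: ✓ → 93
en_avg = (291 + 138 + 44 + 188 + 79 + 15 + 134 + 93) / 8 = 122.75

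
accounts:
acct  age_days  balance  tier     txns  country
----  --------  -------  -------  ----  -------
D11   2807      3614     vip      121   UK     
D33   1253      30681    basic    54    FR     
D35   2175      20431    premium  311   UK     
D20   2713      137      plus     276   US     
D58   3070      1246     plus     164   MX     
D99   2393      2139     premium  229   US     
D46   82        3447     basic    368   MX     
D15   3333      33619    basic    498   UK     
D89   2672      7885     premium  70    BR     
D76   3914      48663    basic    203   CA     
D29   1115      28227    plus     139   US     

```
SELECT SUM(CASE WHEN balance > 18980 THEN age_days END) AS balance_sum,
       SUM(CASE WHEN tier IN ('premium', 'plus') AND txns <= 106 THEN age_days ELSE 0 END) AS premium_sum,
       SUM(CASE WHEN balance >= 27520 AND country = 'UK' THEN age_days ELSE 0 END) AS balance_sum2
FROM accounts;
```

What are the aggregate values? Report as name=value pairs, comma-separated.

[balance_sum: balance > 18980]
acct=D11: ✗
acct=D33: ✓ → 1253
acct=D35: ✓ → 2175
acct=D20: ✗
acct=D58: ✗
acct=D99: ✗
acct=D46: ✗
acct=D15: ✓ → 3333
acct=D89: ✗
acct=D76: ✓ → 3914
acct=D29: ✓ → 1115
balance_sum = 1253 + 2175 + 3333 + 3914 + 1115 = 11790
—
[premium_sum: tier IN ('premium', 'plus') AND txns <= 106]
acct=D11: ✗
acct=D33: ✗
acct=D35: ✗
acct=D20: ✗
acct=D58: ✗
acct=D99: ✗
acct=D46: ✗
acct=D15: ✗
acct=D89: ✓ → 2672
acct=D76: ✗
acct=D29: ✗
premium_sum = 2672
—
[balance_sum2: balance >= 27520 AND country = 'UK']
acct=D11: ✗
acct=D33: ✗
acct=D35: ✗
acct=D20: ✗
acct=D58: ✗
acct=D99: ✗
acct=D46: ✗
acct=D15: ✓ → 3333
acct=D89: ✗
acct=D76: ✗
acct=D29: ✗
balance_sum2 = 3333

balance_sum=11790, premium_sum=2672, balance_sum2=3333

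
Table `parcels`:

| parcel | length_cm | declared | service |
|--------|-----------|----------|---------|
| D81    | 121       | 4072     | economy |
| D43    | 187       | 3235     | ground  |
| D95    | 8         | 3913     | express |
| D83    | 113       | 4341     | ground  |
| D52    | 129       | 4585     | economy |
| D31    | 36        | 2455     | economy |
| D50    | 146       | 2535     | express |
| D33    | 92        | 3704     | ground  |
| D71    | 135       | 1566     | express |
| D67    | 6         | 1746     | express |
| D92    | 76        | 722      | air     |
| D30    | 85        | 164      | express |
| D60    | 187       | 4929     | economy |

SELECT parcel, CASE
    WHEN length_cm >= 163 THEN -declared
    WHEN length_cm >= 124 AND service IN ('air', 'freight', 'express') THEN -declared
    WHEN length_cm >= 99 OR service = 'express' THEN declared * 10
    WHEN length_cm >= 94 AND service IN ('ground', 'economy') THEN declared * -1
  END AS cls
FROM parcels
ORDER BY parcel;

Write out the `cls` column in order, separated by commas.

parcel=D30: length_cm >= 99 OR service = 'express' → 1640
parcel=D31: (no match → NULL) → NULL
parcel=D33: (no match → NULL) → NULL
parcel=D43: length_cm >= 163 → -3235
parcel=D50: length_cm >= 124 AND service IN ('air', 'freight', 'express') → -2535
parcel=D52: length_cm >= 99 OR service = 'express' → 45850
parcel=D60: length_cm >= 163 → -4929
parcel=D67: length_cm >= 99 OR service = 'express' → 17460
parcel=D71: length_cm >= 124 AND service IN ('air', 'freight', 'express') → -1566
parcel=D81: length_cm >= 99 OR service = 'express' → 40720
parcel=D83: length_cm >= 99 OR service = 'express' → 43410
parcel=D92: (no match → NULL) → NULL
parcel=D95: length_cm >= 99 OR service = 'express' → 39130

1640, NULL, NULL, -3235, -2535, 45850, -4929, 17460, -1566, 40720, 43410, NULL, 39130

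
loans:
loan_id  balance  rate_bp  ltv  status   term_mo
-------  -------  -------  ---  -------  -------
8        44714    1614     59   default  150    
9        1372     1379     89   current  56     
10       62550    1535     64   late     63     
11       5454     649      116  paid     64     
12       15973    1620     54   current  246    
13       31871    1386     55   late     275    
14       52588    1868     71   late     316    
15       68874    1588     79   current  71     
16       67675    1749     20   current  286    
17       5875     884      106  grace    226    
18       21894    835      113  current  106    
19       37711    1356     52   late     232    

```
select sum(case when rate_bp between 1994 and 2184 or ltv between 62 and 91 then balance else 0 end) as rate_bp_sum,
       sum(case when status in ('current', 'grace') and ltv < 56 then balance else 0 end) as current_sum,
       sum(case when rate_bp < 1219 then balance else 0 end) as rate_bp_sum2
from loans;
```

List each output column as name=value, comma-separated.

rate_bp_sum=185384, current_sum=83648, rate_bp_sum2=33223

[rate_bp_sum: rate_bp between 1994 and 2184 or ltv between 62 and 91]
loan_id=8: ✗
loan_id=9: ✓ → 1372
loan_id=10: ✓ → 62550
loan_id=11: ✗
loan_id=12: ✗
loan_id=13: ✗
loan_id=14: ✓ → 52588
loan_id=15: ✓ → 68874
loan_id=16: ✗
loan_id=17: ✗
loan_id=18: ✗
loan_id=19: ✗
rate_bp_sum = 1372 + 62550 + 52588 + 68874 = 185384
—
[current_sum: status in ('current', 'grace') and ltv < 56]
loan_id=8: ✗
loan_id=9: ✗
loan_id=10: ✗
loan_id=11: ✗
loan_id=12: ✓ → 15973
loan_id=13: ✗
loan_id=14: ✗
loan_id=15: ✗
loan_id=16: ✓ → 67675
loan_id=17: ✗
loan_id=18: ✗
loan_id=19: ✗
current_sum = 15973 + 67675 = 83648
—
[rate_bp_sum2: rate_bp < 1219]
loan_id=8: ✗
loan_id=9: ✗
loan_id=10: ✗
loan_id=11: ✓ → 5454
loan_id=12: ✗
loan_id=13: ✗
loan_id=14: ✗
loan_id=15: ✗
loan_id=16: ✗
loan_id=17: ✓ → 5875
loan_id=18: ✓ → 21894
loan_id=19: ✗
rate_bp_sum2 = 5454 + 5875 + 21894 = 33223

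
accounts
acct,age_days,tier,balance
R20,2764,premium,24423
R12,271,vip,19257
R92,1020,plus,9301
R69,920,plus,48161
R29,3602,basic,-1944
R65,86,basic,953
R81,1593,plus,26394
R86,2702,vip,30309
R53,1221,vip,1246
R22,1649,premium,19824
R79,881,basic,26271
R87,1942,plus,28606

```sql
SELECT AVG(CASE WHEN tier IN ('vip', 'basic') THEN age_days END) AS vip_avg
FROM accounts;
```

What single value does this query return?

1460.5

acct=R20: ✗
acct=R12: ✓ → 271
acct=R92: ✗
acct=R69: ✗
acct=R29: ✓ → 3602
acct=R65: ✓ → 86
acct=R81: ✗
acct=R86: ✓ → 2702
acct=R53: ✓ → 1221
acct=R22: ✗
acct=R79: ✓ → 881
acct=R87: ✗
vip_avg = (271 + 3602 + 86 + 2702 + 1221 + 881) / 6 = 1460.5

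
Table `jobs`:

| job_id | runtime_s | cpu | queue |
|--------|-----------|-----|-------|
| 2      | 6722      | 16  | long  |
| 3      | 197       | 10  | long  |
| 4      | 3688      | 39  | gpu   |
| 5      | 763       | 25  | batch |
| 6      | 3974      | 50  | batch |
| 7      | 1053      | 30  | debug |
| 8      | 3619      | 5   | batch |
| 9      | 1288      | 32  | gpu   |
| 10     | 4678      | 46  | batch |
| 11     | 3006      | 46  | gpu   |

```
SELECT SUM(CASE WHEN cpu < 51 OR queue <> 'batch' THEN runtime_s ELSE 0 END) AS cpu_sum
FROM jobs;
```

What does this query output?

28988

job_id=2: ✓ → 6722
job_id=3: ✓ → 197
job_id=4: ✓ → 3688
job_id=5: ✓ → 763
job_id=6: ✓ → 3974
job_id=7: ✓ → 1053
job_id=8: ✓ → 3619
job_id=9: ✓ → 1288
job_id=10: ✓ → 4678
job_id=11: ✓ → 3006
cpu_sum = 6722 + 197 + 3688 + 763 + 3974 + 1053 + 3619 + 1288 + 4678 + 3006 = 28988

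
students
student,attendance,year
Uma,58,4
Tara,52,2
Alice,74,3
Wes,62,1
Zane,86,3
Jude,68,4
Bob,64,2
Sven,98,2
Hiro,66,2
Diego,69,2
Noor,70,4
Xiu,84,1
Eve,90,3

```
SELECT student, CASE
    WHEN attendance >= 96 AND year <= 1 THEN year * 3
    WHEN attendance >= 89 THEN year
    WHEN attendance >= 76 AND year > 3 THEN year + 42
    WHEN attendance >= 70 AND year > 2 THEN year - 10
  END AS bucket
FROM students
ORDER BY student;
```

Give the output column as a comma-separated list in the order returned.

-7, NULL, NULL, 3, NULL, NULL, -6, 2, NULL, NULL, NULL, NULL, -7

student=Alice: attendance >= 70 AND year > 2 → -7
student=Bob: (no match → NULL) → NULL
student=Diego: (no match → NULL) → NULL
student=Eve: attendance >= 89 → 3
student=Hiro: (no match → NULL) → NULL
student=Jude: (no match → NULL) → NULL
student=Noor: attendance >= 70 AND year > 2 → -6
student=Sven: attendance >= 89 → 2
student=Tara: (no match → NULL) → NULL
student=Uma: (no match → NULL) → NULL
student=Wes: (no match → NULL) → NULL
student=Xiu: (no match → NULL) → NULL
student=Zane: attendance >= 70 AND year > 2 → -7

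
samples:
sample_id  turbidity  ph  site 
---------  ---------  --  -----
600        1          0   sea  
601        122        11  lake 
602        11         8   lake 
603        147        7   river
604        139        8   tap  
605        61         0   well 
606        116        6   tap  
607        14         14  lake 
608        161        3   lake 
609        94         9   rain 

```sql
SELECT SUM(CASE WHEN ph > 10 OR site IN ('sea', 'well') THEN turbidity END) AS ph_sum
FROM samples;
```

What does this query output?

198

sample_id=600: ✓ → 1
sample_id=601: ✓ → 122
sample_id=602: ✗
sample_id=603: ✗
sample_id=604: ✗
sample_id=605: ✓ → 61
sample_id=606: ✗
sample_id=607: ✓ → 14
sample_id=608: ✗
sample_id=609: ✗
ph_sum = 1 + 122 + 61 + 14 = 198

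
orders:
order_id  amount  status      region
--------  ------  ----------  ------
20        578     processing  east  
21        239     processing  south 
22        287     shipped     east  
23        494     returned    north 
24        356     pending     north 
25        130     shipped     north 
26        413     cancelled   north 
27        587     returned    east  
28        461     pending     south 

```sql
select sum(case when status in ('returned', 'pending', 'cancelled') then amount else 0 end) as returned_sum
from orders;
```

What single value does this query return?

2311

order_id=20: ✗
order_id=21: ✗
order_id=22: ✗
order_id=23: ✓ → 494
order_id=24: ✓ → 356
order_id=25: ✗
order_id=26: ✓ → 413
order_id=27: ✓ → 587
order_id=28: ✓ → 461
returned_sum = 494 + 356 + 413 + 587 + 461 = 2311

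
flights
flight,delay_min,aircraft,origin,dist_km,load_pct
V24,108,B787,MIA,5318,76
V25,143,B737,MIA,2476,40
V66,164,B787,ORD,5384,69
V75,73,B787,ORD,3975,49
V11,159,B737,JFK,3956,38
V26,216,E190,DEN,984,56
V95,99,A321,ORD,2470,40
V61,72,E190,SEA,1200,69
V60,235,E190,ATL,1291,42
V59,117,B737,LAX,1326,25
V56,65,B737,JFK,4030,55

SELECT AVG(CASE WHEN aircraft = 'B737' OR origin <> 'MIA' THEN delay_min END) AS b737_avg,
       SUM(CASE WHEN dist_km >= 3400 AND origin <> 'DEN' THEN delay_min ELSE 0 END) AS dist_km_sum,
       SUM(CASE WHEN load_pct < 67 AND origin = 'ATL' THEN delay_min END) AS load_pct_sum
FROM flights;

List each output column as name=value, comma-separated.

b737_avg=134.3, dist_km_sum=569, load_pct_sum=235

[b737_avg: aircraft = 'B737' OR origin <> 'MIA']
flight=V24: ✗
flight=V25: ✓ → 143
flight=V66: ✓ → 164
flight=V75: ✓ → 73
flight=V11: ✓ → 159
flight=V26: ✓ → 216
flight=V95: ✓ → 99
flight=V61: ✓ → 72
flight=V60: ✓ → 235
flight=V59: ✓ → 117
flight=V56: ✓ → 65
b737_avg = (143 + 164 + 73 + 159 + 216 + 99 + 72 + 235 + 117 + 65) / 10 = 134.3
—
[dist_km_sum: dist_km >= 3400 AND origin <> 'DEN']
flight=V24: ✓ → 108
flight=V25: ✗
flight=V66: ✓ → 164
flight=V75: ✓ → 73
flight=V11: ✓ → 159
flight=V26: ✗
flight=V95: ✗
flight=V61: ✗
flight=V60: ✗
flight=V59: ✗
flight=V56: ✓ → 65
dist_km_sum = 108 + 164 + 73 + 159 + 65 = 569
—
[load_pct_sum: load_pct < 67 AND origin = 'ATL']
flight=V24: ✗
flight=V25: ✗
flight=V66: ✗
flight=V75: ✗
flight=V11: ✗
flight=V26: ✗
flight=V95: ✗
flight=V61: ✗
flight=V60: ✓ → 235
flight=V59: ✗
flight=V56: ✗
load_pct_sum = 235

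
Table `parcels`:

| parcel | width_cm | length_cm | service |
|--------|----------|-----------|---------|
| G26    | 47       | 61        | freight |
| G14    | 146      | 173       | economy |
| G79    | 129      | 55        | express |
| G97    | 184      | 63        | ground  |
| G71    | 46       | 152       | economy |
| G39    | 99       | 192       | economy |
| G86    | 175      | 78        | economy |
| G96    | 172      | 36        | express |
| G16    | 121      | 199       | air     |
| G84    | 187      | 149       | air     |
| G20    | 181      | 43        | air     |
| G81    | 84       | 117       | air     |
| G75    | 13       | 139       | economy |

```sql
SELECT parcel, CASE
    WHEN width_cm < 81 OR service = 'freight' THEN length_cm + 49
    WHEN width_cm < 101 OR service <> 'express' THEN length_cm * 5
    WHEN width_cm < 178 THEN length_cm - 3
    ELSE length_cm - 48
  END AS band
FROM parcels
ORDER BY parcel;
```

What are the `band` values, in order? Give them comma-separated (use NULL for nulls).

parcel=G14: width_cm < 101 OR service <> 'express' → 865
parcel=G16: width_cm < 101 OR service <> 'express' → 995
parcel=G20: width_cm < 101 OR service <> 'express' → 215
parcel=G26: width_cm < 81 OR service = 'freight' → 110
parcel=G39: width_cm < 101 OR service <> 'express' → 960
parcel=G71: width_cm < 81 OR service = 'freight' → 201
parcel=G75: width_cm < 81 OR service = 'freight' → 188
parcel=G79: width_cm < 178 → 52
parcel=G81: width_cm < 101 OR service <> 'express' → 585
parcel=G84: width_cm < 101 OR service <> 'express' → 745
parcel=G86: width_cm < 101 OR service <> 'express' → 390
parcel=G96: width_cm < 178 → 33
parcel=G97: width_cm < 101 OR service <> 'express' → 315

865, 995, 215, 110, 960, 201, 188, 52, 585, 745, 390, 33, 315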